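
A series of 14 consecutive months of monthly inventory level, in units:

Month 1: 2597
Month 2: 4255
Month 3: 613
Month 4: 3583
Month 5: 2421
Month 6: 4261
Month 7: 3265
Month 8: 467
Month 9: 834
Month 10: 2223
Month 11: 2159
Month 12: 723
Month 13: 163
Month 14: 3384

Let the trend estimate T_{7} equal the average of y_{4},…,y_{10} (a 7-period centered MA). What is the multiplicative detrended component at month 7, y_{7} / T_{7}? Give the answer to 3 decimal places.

1.340

Trend T_7 = (3583 + 2421 + 4261 + 3265 + 467 + 834 + 2223) / 7 = 17054/7 = 2436.28571
Ratio to trend: 3265 / 2436.28571 = 1.340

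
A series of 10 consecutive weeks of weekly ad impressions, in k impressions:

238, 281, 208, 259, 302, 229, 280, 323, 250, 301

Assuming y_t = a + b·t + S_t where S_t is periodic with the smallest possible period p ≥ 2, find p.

First differences y_{t+1} − y_t: 43, -73, 51, 43, -73, 51, 43, -73, …
The difference pattern repeats every 3 terms and not for any smaller step, so p = 3.

3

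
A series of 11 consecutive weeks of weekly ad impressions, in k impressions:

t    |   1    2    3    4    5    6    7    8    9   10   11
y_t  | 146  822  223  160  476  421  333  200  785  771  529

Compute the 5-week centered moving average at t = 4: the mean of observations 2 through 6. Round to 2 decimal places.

Sum of periods 2–6: 822 + 223 + 160 + 476 + 421 = 2102
Divide by 5: 2102 / 5 = 420.40

420.40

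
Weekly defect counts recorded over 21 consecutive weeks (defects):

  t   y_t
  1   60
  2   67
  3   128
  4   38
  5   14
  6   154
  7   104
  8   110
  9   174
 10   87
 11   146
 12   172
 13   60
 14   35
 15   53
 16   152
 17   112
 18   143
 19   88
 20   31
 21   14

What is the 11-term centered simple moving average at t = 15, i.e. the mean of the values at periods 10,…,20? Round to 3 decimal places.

98.091

Sum of periods 10–20: 87 + 146 + 172 + 60 + 35 + 53 + 152 + 112 + 143 + 88 + 31 = 1079
Divide by 11: 1079 / 11 = 98.091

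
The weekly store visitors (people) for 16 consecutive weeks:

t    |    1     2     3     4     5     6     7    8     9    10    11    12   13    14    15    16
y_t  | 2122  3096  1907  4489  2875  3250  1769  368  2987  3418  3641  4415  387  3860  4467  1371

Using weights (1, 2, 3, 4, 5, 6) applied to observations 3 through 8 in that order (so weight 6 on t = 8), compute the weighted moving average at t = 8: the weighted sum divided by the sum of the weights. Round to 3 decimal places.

Weighted sum: 1·1907 + 2·4489 + 3·2875 + 4·3250 + 5·1769 + 6·368 = 1907 + 8978 + 8625 + 13000 + 8845 + 2208 = 43563
Weight total: 1 + 2 + 3 + 4 + 5 + 6 = 21
WMA = 43563 / 21 = 2074.429

2074.429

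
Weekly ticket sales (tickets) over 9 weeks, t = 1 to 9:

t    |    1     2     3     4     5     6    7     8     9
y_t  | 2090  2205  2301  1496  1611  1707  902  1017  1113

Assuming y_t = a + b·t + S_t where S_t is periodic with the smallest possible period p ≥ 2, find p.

3

First differences y_{t+1} − y_t: 115, 96, -805, 115, 96, -805, 115, 96, …
The difference pattern repeats every 3 terms and not for any smaller step, so p = 3.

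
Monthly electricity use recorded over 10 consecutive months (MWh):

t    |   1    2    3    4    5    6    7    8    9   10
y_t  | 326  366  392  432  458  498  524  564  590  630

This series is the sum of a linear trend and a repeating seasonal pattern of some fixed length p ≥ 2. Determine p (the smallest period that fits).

2

First differences y_{t+1} − y_t: 40, 26, 40, 26, 40, 26, …
The difference pattern repeats every 2 terms and not for any smaller step, so p = 2.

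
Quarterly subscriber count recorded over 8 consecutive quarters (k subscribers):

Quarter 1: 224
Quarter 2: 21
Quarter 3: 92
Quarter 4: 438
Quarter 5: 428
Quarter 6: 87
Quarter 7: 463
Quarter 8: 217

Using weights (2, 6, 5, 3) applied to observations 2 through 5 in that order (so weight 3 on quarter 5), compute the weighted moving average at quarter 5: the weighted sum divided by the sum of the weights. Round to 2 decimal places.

254.25

Weighted sum: 2·21 + 6·92 + 5·438 + 3·428 = 42 + 552 + 2190 + 1284 = 4068
Weight total: 2 + 6 + 5 + 3 = 16
WMA = 4068 / 16 = 254.25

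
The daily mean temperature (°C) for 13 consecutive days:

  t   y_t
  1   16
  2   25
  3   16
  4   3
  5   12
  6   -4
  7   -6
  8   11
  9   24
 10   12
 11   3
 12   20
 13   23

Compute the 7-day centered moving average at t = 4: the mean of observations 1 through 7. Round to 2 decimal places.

8.86

Sum of periods 1–7: 16 + 25 + 16 + 3 + 12 + (-4) + (-6) = 62
Divide by 7: 62 / 7 = 8.86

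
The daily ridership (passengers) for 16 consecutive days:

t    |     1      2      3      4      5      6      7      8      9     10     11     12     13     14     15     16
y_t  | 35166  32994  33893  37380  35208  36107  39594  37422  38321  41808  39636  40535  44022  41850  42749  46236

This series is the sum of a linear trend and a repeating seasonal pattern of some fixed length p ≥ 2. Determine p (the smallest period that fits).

3

First differences y_{t+1} − y_t: -2172, 899, 3487, -2172, 899, 3487, -2172, 899, …
The difference pattern repeats every 3 terms and not for any smaller step, so p = 3.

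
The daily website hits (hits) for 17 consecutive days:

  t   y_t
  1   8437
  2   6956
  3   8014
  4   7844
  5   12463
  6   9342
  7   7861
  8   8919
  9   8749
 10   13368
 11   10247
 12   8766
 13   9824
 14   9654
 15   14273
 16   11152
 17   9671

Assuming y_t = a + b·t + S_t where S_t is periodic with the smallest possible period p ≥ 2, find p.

First differences y_{t+1} − y_t: -1481, 1058, -170, 4619, -3121, -1481, 1058, -170, 4619, -3121, -1481, 1058, …
The difference pattern repeats every 5 terms and not for any smaller step, so p = 5.

5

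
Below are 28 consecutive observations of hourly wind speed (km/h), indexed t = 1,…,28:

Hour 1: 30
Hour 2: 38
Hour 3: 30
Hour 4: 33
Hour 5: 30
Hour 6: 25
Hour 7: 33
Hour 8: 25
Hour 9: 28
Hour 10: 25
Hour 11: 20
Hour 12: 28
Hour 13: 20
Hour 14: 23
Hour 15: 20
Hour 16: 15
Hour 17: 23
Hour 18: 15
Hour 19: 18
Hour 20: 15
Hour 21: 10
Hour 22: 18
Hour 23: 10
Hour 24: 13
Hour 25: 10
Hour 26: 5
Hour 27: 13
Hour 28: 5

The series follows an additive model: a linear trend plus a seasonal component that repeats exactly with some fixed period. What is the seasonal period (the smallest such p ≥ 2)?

5

First differences y_{t+1} − y_t: 8, -8, 3, -3, -5, 8, -8, 3, -3, -5, 8, -8, …
The difference pattern repeats every 5 terms and not for any smaller step, so p = 5.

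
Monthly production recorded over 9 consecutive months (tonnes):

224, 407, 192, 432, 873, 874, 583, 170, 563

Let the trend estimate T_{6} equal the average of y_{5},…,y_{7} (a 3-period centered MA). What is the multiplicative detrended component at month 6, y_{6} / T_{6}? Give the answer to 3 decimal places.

Trend T_6 = (873 + 874 + 583) / 3 = 2330/3 = 776.66667
Ratio to trend: 874 / 776.66667 = 1.125

1.125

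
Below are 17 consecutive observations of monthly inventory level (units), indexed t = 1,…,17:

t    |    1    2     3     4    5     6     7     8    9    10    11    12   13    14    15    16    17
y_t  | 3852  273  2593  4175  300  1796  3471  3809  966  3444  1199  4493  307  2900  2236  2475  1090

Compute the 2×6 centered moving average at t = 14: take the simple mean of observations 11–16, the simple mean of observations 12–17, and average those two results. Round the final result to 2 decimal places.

Sum over 11–16: 1199 + 4493 + 307 + 2900 + 2236 + 2475 = 13610
Sum over 12–17: 4493 + 307 + 2900 + 2236 + 2475 + 1090 = 13501
CMA at t=14 = (13610 + 13501) / (2·6) = 27111 / 12 = 2259.25

2259.25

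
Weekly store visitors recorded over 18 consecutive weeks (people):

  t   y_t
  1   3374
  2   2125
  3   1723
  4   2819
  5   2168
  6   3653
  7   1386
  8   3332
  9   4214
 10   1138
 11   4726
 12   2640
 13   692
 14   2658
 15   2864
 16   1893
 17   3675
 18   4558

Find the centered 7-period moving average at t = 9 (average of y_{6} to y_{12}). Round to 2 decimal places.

3012.71

Sum of periods 6–12: 3653 + 1386 + 3332 + 4214 + 1138 + 4726 + 2640 = 21089
Divide by 7: 21089 / 7 = 3012.71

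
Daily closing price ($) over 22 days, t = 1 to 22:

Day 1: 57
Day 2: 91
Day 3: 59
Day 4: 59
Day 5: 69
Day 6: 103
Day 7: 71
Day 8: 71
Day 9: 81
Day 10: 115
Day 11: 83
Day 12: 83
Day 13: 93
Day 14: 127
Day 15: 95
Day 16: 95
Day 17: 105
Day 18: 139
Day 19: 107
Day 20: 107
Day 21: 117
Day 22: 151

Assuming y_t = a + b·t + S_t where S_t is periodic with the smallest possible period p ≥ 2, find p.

First differences y_{t+1} − y_t: 34, -32, 0, 10, 34, -32, 0, 10, 34, -32, …
The difference pattern repeats every 4 terms and not for any smaller step, so p = 4.

4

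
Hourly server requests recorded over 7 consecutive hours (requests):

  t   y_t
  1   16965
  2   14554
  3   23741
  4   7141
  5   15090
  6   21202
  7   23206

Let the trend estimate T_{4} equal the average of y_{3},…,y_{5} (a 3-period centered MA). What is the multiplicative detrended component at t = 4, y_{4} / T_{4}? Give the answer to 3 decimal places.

0.466

Trend T_4 = (23741 + 7141 + 15090) / 3 = 45972/3 = 15324.00000
Ratio to trend: 7141 / 15324.00000 = 0.466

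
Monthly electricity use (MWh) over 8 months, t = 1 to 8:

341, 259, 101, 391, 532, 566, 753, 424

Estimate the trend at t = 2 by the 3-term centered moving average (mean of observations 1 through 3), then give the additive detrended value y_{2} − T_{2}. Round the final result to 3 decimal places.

Trend T_2 = (341 + 259 + 101) / 3 = 701/3 = 233.66667
Detrended value: 259 − 233.66667 = 25.333

25.333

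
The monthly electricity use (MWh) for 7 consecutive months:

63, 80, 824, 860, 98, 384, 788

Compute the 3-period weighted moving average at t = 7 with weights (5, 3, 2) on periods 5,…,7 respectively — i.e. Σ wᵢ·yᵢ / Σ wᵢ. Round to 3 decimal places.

Weighted sum: 5·98 + 3·384 + 2·788 = 490 + 1152 + 1576 = 3218
Weight total: 5 + 3 + 2 = 10
WMA = 3218 / 10 = 321.800

321.800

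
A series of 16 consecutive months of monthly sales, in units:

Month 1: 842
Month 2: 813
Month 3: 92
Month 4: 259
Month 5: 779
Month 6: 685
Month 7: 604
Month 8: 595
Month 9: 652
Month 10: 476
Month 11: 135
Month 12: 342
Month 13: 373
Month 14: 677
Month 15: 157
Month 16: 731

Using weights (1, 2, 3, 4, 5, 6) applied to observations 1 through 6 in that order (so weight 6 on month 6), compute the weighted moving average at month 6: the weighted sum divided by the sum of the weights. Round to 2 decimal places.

Weighted sum: 1·842 + 2·813 + 3·92 + 4·259 + 5·779 + 6·685 = 842 + 1626 + 276 + 1036 + 3895 + 4110 = 11785
Weight total: 1 + 2 + 3 + 4 + 5 + 6 = 21
WMA = 11785 / 21 = 561.19

561.19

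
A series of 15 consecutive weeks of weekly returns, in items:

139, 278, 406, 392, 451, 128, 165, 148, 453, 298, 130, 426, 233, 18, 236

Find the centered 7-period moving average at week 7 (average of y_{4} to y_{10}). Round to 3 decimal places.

Sum of periods 4–10: 392 + 451 + 128 + 165 + 148 + 453 + 298 = 2035
Divide by 7: 2035 / 7 = 290.714

290.714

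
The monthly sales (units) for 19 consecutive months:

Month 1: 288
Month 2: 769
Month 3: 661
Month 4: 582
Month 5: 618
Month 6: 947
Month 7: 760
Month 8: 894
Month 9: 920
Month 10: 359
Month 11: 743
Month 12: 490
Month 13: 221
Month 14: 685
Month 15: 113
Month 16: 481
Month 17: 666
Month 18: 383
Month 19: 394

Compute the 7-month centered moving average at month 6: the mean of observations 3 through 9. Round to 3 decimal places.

Sum of periods 3–9: 661 + 582 + 618 + 947 + 760 + 894 + 920 = 5382
Divide by 7: 5382 / 7 = 768.857

768.857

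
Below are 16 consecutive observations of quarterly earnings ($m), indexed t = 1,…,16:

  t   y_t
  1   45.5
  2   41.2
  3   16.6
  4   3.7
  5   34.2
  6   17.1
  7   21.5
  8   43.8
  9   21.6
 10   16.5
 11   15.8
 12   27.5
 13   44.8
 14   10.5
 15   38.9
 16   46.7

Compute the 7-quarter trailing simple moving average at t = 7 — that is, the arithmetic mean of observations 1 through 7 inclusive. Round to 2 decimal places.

25.69

Sum of periods 1–7: 45.5 + 41.2 + 16.6 + 3.7 + 34.2 + 17.1 + 21.5 = 179.8
Divide by 7: 179.8 / 7 = 25.69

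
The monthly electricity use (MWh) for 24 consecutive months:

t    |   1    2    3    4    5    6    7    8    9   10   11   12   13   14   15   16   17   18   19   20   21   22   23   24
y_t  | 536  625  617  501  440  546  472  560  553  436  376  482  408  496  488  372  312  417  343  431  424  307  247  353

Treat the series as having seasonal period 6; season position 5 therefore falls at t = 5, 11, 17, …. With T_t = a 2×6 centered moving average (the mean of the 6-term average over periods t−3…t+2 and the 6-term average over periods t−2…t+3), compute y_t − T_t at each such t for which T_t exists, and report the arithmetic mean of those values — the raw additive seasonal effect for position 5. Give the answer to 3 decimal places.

Season position 5 occurs at t = 5, 11, 17 (where T_t is defined).
t=5: T_5 = 528.08333; y_5 − T_5 = 440 − 528.08333 = -88.08333
t=11: T_11 = 463.83333; y_11 − T_11 = 376 − 463.83333 = -87.83333
t=17: T_17 = 399.25000; y_17 − T_17 = 312 − 399.25000 = -87.25000
Mean deviation: (-88.08333 + -87.83333 + -87.25000) / 3 = -87.722

-87.722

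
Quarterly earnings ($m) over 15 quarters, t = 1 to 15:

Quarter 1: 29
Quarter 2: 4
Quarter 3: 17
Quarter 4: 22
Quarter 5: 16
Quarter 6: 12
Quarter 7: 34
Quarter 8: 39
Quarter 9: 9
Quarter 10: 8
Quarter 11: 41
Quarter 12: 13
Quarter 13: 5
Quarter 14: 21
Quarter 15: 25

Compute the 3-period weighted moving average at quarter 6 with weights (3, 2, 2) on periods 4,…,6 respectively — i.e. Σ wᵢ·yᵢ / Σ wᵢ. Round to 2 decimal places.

Weighted sum: 3·22 + 2·16 + 2·12 = 66 + 32 + 24 = 122
Weight total: 3 + 2 + 2 = 7
WMA = 122 / 7 = 17.43

17.43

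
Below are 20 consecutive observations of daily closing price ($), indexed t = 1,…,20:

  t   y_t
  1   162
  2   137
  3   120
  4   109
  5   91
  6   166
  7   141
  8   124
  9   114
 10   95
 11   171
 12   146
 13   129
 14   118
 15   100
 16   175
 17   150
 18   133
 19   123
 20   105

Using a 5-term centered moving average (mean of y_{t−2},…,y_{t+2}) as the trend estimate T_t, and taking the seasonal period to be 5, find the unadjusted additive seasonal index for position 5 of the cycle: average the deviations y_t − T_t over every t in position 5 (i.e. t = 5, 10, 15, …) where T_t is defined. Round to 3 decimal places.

Season position 5 occurs at t = 5, 10, 15 (where T_t is defined).
t=5: T_5 = 125.40000; y_5 − T_5 = 91 − 125.40000 = -34.40000
t=10: T_10 = 130.00000; y_10 − T_10 = 95 − 130.00000 = -35.00000
t=15: T_15 = 134.40000; y_15 − T_15 = 100 − 134.40000 = -34.40000
Mean deviation: (-34.40000 + -35.00000 + -34.40000) / 3 = -34.600

-34.600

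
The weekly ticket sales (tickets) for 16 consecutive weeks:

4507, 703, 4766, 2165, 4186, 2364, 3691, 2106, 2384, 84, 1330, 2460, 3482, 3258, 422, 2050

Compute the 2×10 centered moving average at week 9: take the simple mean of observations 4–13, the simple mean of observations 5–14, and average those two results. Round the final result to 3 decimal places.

2479.850

Sum over 4–13: 2165 + 4186 + 2364 + 3691 + 2106 + 2384 + 84 + 1330 + 2460 + 3482 = 24252
Sum over 5–14: 4186 + 2364 + 3691 + 2106 + 2384 + 84 + 1330 + 2460 + 3482 + 3258 = 25345
CMA at t=9 = (24252 + 25345) / (2·10) = 49597 / 20 = 2479.850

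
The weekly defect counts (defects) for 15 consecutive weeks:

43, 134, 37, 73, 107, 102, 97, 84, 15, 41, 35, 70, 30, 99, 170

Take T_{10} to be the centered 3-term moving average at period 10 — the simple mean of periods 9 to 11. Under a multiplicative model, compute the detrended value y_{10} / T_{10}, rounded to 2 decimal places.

1.35

Trend T_10 = (15 + 41 + 35) / 3 = 91/3 = 30.3333
Ratio to trend: 41 / 30.3333 = 1.35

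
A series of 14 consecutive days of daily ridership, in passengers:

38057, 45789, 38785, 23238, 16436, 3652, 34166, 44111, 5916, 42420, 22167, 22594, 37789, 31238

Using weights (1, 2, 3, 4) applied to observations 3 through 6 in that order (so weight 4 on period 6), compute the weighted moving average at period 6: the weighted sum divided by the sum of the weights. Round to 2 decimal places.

14917.70

Weighted sum: 1·38785 + 2·23238 + 3·16436 + 4·3652 = 38785 + 46476 + 49308 + 14608 = 149177
Weight total: 1 + 2 + 3 + 4 = 10
WMA = 149177 / 10 = 14917.70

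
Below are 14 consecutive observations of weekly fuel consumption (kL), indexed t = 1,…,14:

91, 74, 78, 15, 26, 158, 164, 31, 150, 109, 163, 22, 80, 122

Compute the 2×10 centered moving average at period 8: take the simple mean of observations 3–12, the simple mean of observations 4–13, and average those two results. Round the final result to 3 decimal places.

Sum over 3–12: 78 + 15 + 26 + 158 + 164 + 31 + 150 + 109 + 163 + 22 = 916
Sum over 4–13: 15 + 26 + 158 + 164 + 31 + 150 + 109 + 163 + 22 + 80 = 918
CMA at t=8 = (916 + 918) / (2·10) = 1834 / 20 = 91.700

91.700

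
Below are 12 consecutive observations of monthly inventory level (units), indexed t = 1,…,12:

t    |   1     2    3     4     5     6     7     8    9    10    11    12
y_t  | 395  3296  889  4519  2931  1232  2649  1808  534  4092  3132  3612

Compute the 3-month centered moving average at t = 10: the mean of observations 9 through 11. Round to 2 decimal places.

2586.00

Sum of periods 9–11: 534 + 4092 + 3132 = 7758
Divide by 3: 7758 / 3 = 2586.00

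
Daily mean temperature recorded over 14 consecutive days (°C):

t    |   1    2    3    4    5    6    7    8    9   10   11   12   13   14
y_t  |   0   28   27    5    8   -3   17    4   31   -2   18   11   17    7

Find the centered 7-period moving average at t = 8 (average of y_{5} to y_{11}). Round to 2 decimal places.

10.43

Sum of periods 5–11: 8 + (-3) + 17 + 4 + 31 + (-2) + 18 = 73
Divide by 7: 73 / 7 = 10.43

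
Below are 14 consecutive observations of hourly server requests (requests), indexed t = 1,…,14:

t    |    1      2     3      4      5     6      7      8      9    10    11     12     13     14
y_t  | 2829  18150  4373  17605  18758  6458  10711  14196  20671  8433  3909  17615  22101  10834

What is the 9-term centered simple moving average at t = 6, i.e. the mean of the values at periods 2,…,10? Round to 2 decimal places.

13261.67

Sum of periods 2–10: 18150 + 4373 + 17605 + 18758 + 6458 + 10711 + 14196 + 20671 + 8433 = 119355
Divide by 9: 119355 / 9 = 13261.67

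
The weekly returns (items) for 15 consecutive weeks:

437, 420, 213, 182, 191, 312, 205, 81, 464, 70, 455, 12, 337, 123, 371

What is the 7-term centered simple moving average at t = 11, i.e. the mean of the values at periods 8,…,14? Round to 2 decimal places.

Sum of periods 8–14: 81 + 464 + 70 + 455 + 12 + 337 + 123 = 1542
Divide by 7: 1542 / 7 = 220.29

220.29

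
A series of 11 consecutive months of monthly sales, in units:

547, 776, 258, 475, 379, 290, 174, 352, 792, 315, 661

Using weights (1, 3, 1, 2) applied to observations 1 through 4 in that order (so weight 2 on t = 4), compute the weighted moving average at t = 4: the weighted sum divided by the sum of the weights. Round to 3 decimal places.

583.286

Weighted sum: 1·547 + 3·776 + 1·258 + 2·475 = 547 + 2328 + 258 + 950 = 4083
Weight total: 1 + 3 + 1 + 2 = 7
WMA = 4083 / 7 = 583.286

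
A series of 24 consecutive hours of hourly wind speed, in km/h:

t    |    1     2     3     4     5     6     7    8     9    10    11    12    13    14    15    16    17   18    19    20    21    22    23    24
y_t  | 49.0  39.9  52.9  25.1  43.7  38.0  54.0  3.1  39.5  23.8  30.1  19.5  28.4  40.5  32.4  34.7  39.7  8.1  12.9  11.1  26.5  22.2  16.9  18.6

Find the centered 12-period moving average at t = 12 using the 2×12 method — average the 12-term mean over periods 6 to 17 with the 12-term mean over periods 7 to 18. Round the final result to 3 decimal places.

30.729

Sum over 6–17: 38.0 + 54.0 + 3.1 + 39.5 + 23.8 + 30.1 + 19.5 + 28.4 + 40.5 + 32.4 + 34.7 + 39.7 = 383.7
Sum over 7–18: 54.0 + 3.1 + 39.5 + 23.8 + 30.1 + 19.5 + 28.4 + 40.5 + 32.4 + 34.7 + 39.7 + 8.1 = 353.8
CMA at t=12 = (383.7 + 353.8) / (2·12) = 737.5 / 24 = 30.729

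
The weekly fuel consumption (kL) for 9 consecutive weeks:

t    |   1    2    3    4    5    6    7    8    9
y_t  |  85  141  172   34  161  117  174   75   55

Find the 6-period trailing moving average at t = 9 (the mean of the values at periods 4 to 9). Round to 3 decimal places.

102.667

Sum of periods 4–9: 34 + 161 + 117 + 174 + 75 + 55 = 616
Divide by 6: 616 / 6 = 102.667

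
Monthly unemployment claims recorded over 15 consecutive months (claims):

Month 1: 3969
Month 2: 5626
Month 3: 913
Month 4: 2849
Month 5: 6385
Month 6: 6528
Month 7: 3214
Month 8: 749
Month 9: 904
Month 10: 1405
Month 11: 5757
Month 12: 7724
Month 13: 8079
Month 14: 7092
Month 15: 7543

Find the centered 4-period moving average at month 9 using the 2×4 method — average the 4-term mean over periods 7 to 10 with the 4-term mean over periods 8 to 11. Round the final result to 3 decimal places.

1885.875

Sum over 7–10: 3214 + 749 + 904 + 1405 = 6272
Sum over 8–11: 749 + 904 + 1405 + 5757 = 8815
CMA at t=9 = (6272 + 8815) / (2·4) = 15087 / 8 = 1885.875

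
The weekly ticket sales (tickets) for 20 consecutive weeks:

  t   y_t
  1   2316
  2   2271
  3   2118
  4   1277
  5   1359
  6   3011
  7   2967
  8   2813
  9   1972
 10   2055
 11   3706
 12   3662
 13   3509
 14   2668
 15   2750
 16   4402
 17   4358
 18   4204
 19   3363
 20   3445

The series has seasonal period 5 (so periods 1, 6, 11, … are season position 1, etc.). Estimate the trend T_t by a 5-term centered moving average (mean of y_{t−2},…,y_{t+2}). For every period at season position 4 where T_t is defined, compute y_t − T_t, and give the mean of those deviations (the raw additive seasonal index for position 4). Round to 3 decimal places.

Season position 4 occurs at t = 4, 9, 14 (where T_t is defined).
t=4: T_4 = 2007.20000; y_4 − T_4 = 1277 − 2007.20000 = -730.20000
t=9: T_9 = 2702.60000; y_9 − T_9 = 1972 − 2702.60000 = -730.60000
t=14: T_14 = 3398.20000; y_14 − T_14 = 2668 − 3398.20000 = -730.20000
Mean deviation: (-730.20000 + -730.60000 + -730.20000) / 3 = -730.333

-730.333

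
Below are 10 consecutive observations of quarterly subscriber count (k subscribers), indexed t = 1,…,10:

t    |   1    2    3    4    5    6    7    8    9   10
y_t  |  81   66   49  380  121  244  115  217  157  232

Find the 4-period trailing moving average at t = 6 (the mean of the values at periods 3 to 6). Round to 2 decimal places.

Sum of periods 3–6: 49 + 380 + 121 + 244 = 794
Divide by 4: 794 / 4 = 198.50

198.50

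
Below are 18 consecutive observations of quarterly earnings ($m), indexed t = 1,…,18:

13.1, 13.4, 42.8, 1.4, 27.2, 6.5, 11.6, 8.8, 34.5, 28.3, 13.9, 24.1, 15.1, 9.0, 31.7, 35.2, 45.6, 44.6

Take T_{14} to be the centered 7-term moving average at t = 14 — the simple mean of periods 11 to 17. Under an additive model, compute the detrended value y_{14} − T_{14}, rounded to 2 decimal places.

-15.94

Trend T_14 = (13.9 + 24.1 + 15.1 + 9.0 + 31.7 + 35.2 + 45.6) / 7 = 174.6/7 = 24.9429
Detrended value: 9.0 − 24.9429 = -15.94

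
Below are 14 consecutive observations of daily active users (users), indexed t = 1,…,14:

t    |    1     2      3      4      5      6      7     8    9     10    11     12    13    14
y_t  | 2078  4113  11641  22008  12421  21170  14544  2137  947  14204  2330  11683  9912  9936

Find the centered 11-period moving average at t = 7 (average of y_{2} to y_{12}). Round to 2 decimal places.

10654.36

Sum of periods 2–12: 4113 + 11641 + 22008 + 12421 + 21170 + 14544 + 2137 + 947 + 14204 + 2330 + 11683 = 117198
Divide by 11: 117198 / 11 = 10654.36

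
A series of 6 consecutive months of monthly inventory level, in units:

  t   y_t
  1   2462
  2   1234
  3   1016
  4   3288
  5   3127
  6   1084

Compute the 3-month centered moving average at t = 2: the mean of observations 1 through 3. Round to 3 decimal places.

Sum of periods 1–3: 2462 + 1234 + 1016 = 4712
Divide by 3: 4712 / 3 = 1570.667

1570.667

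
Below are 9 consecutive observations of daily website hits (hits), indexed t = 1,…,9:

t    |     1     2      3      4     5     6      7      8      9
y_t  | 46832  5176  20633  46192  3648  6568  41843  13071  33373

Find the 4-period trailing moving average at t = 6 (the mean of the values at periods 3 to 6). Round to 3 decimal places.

19260.250

Sum of periods 3–6: 20633 + 46192 + 3648 + 6568 = 77041
Divide by 4: 77041 / 4 = 19260.250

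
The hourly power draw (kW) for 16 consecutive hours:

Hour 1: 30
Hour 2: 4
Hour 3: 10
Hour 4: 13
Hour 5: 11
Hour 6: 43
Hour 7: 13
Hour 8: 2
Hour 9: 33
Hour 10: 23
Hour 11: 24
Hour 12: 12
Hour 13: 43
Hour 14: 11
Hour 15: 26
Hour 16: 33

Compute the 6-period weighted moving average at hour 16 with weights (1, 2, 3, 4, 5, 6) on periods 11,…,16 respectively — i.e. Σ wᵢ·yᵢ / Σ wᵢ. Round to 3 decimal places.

Weighted sum: 1·24 + 2·12 + 3·43 + 4·11 + 5·26 + 6·33 = 24 + 24 + 129 + 44 + 130 + 198 = 549
Weight total: 1 + 2 + 3 + 4 + 5 + 6 = 21
WMA = 549 / 21 = 26.143

26.143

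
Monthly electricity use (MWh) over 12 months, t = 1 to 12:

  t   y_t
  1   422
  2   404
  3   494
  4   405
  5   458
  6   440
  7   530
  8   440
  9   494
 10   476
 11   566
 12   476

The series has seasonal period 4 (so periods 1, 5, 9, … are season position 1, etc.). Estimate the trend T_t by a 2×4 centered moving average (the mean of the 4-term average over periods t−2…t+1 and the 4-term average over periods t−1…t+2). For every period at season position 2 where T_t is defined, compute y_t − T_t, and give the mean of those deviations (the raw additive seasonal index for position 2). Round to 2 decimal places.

Season position 2 occurs at t = 6, 10 (where T_t is defined).
t=6: T_6 = 462.6250; y_6 − T_6 = 440 − 462.6250 = -22.6250
t=10: T_10 = 498.5000; y_10 − T_10 = 476 − 498.5000 = -22.5000
Mean deviation: (-22.6250 + -22.5000) / 2 = -22.56

-22.56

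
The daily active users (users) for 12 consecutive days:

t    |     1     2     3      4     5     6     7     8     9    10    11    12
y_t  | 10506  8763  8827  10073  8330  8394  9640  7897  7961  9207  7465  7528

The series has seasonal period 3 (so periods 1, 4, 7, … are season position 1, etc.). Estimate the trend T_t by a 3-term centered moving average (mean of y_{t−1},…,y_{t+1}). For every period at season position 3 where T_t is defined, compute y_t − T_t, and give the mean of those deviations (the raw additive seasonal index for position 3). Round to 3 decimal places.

-394.000

Season position 3 occurs at t = 3, 6, 9 (where T_t is defined).
t=3: T_3 = 9221.00000; y_3 − T_3 = 8827 − 9221.00000 = -394.00000
t=6: T_6 = 8788.00000; y_6 − T_6 = 8394 − 8788.00000 = -394.00000
t=9: T_9 = 8355.00000; y_9 − T_9 = 7961 − 8355.00000 = -394.00000
Mean deviation: (-394.00000 + -394.00000 + -394.00000) / 3 = -394.000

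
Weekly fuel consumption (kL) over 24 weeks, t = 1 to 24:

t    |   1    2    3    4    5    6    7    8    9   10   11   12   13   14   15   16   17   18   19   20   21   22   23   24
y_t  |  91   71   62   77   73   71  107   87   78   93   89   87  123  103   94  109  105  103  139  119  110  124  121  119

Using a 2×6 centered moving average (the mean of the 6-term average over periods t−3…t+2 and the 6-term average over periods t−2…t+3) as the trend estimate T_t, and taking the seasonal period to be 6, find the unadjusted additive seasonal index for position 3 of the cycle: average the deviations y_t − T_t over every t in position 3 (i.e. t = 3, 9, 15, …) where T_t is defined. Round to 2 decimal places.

Season position 3 occurs at t = 9, 15, 21 (where T_t is defined).
t=9: T_9 = 88.8333; y_9 − T_9 = 78 − 88.8333 = -10.8333
t=15: T_15 = 104.8333; y_15 − T_15 = 94 − 104.8333 = -10.8333
t=21: T_21 = 120.6667; y_21 − T_21 = 110 − 120.6667 = -10.6667
Mean deviation: (-10.8333 + -10.8333 + -10.6667) / 3 = -10.78

-10.78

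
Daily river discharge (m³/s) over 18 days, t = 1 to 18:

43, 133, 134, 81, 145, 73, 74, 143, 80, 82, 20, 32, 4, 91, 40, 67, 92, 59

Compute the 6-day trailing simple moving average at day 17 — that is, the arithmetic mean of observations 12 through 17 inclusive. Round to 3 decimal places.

54.333

Sum of periods 12–17: 32 + 4 + 91 + 40 + 67 + 92 = 326
Divide by 6: 326 / 6 = 54.333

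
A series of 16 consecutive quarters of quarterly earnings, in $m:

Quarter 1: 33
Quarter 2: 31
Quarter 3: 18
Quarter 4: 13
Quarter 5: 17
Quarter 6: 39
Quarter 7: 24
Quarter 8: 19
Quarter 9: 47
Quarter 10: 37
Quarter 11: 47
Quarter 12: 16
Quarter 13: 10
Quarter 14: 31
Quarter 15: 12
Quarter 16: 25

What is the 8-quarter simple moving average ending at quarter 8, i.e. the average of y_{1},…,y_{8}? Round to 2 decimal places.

24.25

Sum of periods 1–8: 33 + 31 + 18 + 13 + 17 + 39 + 24 + 19 = 194
Divide by 8: 194 / 8 = 24.25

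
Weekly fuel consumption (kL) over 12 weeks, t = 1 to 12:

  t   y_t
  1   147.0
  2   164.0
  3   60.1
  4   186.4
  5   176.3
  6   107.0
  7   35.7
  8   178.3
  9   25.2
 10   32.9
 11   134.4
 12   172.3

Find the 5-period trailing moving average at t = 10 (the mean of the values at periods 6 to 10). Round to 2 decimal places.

75.82

Sum of periods 6–10: 107.0 + 35.7 + 178.3 + 25.2 + 32.9 = 379.1
Divide by 5: 379.1 / 5 = 75.82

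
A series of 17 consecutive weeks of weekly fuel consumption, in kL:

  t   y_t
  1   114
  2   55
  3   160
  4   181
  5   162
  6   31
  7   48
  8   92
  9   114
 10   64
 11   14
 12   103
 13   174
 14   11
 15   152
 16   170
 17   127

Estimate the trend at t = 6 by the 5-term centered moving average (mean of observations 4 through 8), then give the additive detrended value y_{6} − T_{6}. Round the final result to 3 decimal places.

Trend T_6 = (181 + 162 + 31 + 48 + 92) / 5 = 514/5 = 102.80000
Detrended value: 31 − 102.80000 = -71.800

-71.800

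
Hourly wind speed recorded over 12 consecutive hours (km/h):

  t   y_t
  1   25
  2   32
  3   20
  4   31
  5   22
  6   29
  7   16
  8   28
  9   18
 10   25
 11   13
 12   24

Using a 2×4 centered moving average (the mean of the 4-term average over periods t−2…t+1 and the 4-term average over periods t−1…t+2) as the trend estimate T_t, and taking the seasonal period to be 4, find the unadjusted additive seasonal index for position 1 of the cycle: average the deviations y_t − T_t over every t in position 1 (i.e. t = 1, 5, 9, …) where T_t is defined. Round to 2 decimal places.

Season position 1 occurs at t = 5, 9 (where T_t is defined).
t=5: T_5 = 25.0000; y_5 − T_5 = 22 − 25.0000 = -3.0000
t=9: T_9 = 21.3750; y_9 − T_9 = 18 − 21.3750 = -3.3750
Mean deviation: (-3.0000 + -3.3750) / 2 = -3.19

-3.19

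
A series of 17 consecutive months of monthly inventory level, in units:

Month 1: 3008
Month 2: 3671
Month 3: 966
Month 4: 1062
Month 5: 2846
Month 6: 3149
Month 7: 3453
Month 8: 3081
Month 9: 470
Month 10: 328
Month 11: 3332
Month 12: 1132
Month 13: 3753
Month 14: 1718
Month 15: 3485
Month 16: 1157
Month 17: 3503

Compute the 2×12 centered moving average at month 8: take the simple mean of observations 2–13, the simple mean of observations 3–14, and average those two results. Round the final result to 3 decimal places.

2188.875

Sum over 2–13: 3671 + 966 + 1062 + 2846 + 3149 + 3453 + 3081 + 470 + 328 + 3332 + 1132 + 3753 = 27243
Sum over 3–14: 966 + 1062 + 2846 + 3149 + 3453 + 3081 + 470 + 328 + 3332 + 1132 + 3753 + 1718 = 25290
CMA at t=8 = (27243 + 25290) / (2·12) = 52533 / 24 = 2188.875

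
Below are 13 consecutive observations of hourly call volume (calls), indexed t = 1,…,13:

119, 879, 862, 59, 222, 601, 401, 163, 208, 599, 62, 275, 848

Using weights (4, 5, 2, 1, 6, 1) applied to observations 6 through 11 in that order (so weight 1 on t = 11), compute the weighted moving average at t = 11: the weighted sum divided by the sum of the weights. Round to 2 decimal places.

Weighted sum: 4·601 + 5·401 + 2·163 + 1·208 + 6·599 + 1·62 = 2404 + 2005 + 326 + 208 + 3594 + 62 = 8599
Weight total: 4 + 5 + 2 + 1 + 6 + 1 = 19
WMA = 8599 / 19 = 452.58

452.58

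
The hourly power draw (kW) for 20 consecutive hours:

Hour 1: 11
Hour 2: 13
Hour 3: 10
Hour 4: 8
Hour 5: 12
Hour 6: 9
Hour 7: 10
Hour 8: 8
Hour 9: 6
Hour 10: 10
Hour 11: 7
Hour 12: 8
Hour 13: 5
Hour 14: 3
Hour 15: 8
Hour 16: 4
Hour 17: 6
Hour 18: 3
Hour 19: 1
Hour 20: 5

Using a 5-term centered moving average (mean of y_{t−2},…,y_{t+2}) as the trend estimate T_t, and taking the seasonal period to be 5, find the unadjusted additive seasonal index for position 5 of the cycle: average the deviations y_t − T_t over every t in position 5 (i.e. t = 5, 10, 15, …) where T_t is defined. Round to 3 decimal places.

2.400

Season position 5 occurs at t = 5, 10, 15 (where T_t is defined).
t=5: T_5 = 9.80000; y_5 − T_5 = 12 − 9.80000 = 2.20000
t=10: T_10 = 7.80000; y_10 − T_10 = 10 − 7.80000 = 2.20000
t=15: T_15 = 5.20000; y_15 − T_15 = 8 − 5.20000 = 2.80000
Mean deviation: (2.20000 + 2.20000 + 2.80000) / 3 = 2.400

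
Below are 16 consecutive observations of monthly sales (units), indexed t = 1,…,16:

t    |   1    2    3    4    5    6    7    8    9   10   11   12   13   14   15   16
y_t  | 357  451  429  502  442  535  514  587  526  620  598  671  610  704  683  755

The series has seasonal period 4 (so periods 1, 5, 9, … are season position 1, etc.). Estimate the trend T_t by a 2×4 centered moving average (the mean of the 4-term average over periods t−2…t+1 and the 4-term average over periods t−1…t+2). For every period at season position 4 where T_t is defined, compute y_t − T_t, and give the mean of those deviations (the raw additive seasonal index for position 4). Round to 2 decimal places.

35.71

Season position 4 occurs at t = 4, 8, 12 (where T_t is defined).
t=4: T_4 = 466.5000; y_4 − T_4 = 502 − 466.5000 = 35.5000
t=8: T_8 = 551.1250; y_8 − T_8 = 587 − 551.1250 = 35.8750
t=12: T_12 = 635.2500; y_12 − T_12 = 671 − 635.2500 = 35.7500
Mean deviation: (35.5000 + 35.8750 + 35.7500) / 3 = 35.71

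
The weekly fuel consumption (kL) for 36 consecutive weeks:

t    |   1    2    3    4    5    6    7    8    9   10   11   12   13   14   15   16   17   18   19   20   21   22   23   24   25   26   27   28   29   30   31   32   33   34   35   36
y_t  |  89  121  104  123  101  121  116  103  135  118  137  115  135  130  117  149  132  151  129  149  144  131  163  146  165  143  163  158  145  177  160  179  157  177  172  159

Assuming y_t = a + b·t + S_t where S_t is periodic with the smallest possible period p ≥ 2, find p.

First differences y_{t+1} − y_t: 32, -17, 19, -22, 20, -5, -13, 32, -17, 19, -22, 20, -5, -13, 32, -17, …
The difference pattern repeats every 7 terms and not for any smaller step, so p = 7.

7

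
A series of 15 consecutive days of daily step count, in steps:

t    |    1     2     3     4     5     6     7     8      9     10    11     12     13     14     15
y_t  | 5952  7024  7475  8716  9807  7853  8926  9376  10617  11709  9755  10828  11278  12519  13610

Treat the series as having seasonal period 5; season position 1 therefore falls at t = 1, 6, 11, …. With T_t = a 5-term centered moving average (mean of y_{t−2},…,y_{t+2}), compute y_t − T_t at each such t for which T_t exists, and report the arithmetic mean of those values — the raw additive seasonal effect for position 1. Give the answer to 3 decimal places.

Season position 1 occurs at t = 6, 11 (where T_t is defined).
t=6: T_6 = 8935.60000; y_6 − T_6 = 7853 − 8935.60000 = -1082.60000
t=11: T_11 = 10837.40000; y_11 − T_11 = 9755 − 10837.40000 = -1082.40000
Mean deviation: (-1082.60000 + -1082.40000) / 2 = -1082.500

-1082.500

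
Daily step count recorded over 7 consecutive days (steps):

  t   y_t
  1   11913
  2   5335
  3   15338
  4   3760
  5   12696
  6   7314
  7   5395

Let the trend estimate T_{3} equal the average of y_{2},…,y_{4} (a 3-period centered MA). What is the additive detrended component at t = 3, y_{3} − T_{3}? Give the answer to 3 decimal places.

Trend T_3 = (5335 + 15338 + 3760) / 3 = 24433/3 = 8144.33333
Detrended value: 15338 − 8144.33333 = 7193.667

7193.667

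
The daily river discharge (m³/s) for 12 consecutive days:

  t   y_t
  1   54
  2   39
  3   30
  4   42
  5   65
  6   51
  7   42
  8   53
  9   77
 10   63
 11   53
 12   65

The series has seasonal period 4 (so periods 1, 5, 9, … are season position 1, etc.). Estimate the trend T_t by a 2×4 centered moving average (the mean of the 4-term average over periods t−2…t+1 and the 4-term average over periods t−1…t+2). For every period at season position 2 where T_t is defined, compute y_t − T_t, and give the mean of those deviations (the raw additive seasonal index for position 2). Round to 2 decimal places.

-0.19

Season position 2 occurs at t = 6, 10 (where T_t is defined).
t=6: T_6 = 51.3750; y_6 − T_6 = 51 − 51.3750 = -0.3750
t=10: T_10 = 63.0000; y_10 − T_10 = 63 − 63.0000 = 0.0000
Mean deviation: (-0.3750 + 0.0000) / 2 = -0.19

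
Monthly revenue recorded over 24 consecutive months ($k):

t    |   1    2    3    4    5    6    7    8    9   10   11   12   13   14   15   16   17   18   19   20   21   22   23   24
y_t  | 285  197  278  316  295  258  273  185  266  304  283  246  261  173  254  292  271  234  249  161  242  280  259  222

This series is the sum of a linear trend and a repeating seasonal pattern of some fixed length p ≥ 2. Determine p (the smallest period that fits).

First differences y_{t+1} − y_t: -88, 81, 38, -21, -37, 15, -88, 81, 38, -21, -37, 15, -88, 81, …
The difference pattern repeats every 6 terms and not for any smaller step, so p = 6.

6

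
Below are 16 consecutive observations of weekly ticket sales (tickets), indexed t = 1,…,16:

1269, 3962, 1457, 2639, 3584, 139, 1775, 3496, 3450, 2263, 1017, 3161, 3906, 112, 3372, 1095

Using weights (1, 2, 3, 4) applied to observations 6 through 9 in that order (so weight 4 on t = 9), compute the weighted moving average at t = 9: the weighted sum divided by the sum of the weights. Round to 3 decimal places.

Weighted sum: 1·139 + 2·1775 + 3·3496 + 4·3450 = 139 + 3550 + 10488 + 13800 = 27977
Weight total: 1 + 2 + 3 + 4 = 10
WMA = 27977 / 10 = 2797.700

2797.700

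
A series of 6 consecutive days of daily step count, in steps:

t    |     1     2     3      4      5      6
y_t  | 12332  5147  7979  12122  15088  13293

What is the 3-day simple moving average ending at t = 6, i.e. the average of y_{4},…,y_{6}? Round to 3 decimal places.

13501.000

Sum of periods 4–6: 12122 + 15088 + 13293 = 40503
Divide by 3: 40503 / 3 = 13501.000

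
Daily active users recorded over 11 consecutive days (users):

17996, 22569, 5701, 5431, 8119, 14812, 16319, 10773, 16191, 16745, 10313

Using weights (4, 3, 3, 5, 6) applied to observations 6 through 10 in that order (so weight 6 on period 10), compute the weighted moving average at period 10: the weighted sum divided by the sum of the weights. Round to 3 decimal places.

Weighted sum: 4·14812 + 3·16319 + 3·10773 + 5·16191 + 6·16745 = 59248 + 48957 + 32319 + 80955 + 100470 = 321949
Weight total: 4 + 3 + 3 + 5 + 6 = 21
WMA = 321949 / 21 = 15330.905

15330.905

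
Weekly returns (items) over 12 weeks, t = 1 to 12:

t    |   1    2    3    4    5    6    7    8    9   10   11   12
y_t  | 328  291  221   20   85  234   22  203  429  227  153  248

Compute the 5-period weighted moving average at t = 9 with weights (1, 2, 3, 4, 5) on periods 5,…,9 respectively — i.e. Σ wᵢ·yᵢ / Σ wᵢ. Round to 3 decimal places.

Weighted sum: 1·85 + 2·234 + 3·22 + 4·203 + 5·429 = 85 + 468 + 66 + 812 + 2145 = 3576
Weight total: 1 + 2 + 3 + 4 + 5 = 15
WMA = 3576 / 15 = 238.400

238.400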